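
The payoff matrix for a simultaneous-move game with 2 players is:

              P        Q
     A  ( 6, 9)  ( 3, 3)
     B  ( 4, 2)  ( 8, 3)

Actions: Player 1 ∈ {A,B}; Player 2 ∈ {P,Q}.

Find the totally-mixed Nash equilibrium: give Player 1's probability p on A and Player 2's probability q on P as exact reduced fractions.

P1 indiff ⇒ q·6+(1-q)·3 = q·4+(1-q)·8 ⇒ q(2) = (1-q)(5) ⇒ q = 5/7
P2 indiff ⇒ p·9+(1-p)·2 = p·3+(1-p)·3 ⇒ p(6) = (1-p)(1) ⇒ p = 1/7

p=1/7, q=5/7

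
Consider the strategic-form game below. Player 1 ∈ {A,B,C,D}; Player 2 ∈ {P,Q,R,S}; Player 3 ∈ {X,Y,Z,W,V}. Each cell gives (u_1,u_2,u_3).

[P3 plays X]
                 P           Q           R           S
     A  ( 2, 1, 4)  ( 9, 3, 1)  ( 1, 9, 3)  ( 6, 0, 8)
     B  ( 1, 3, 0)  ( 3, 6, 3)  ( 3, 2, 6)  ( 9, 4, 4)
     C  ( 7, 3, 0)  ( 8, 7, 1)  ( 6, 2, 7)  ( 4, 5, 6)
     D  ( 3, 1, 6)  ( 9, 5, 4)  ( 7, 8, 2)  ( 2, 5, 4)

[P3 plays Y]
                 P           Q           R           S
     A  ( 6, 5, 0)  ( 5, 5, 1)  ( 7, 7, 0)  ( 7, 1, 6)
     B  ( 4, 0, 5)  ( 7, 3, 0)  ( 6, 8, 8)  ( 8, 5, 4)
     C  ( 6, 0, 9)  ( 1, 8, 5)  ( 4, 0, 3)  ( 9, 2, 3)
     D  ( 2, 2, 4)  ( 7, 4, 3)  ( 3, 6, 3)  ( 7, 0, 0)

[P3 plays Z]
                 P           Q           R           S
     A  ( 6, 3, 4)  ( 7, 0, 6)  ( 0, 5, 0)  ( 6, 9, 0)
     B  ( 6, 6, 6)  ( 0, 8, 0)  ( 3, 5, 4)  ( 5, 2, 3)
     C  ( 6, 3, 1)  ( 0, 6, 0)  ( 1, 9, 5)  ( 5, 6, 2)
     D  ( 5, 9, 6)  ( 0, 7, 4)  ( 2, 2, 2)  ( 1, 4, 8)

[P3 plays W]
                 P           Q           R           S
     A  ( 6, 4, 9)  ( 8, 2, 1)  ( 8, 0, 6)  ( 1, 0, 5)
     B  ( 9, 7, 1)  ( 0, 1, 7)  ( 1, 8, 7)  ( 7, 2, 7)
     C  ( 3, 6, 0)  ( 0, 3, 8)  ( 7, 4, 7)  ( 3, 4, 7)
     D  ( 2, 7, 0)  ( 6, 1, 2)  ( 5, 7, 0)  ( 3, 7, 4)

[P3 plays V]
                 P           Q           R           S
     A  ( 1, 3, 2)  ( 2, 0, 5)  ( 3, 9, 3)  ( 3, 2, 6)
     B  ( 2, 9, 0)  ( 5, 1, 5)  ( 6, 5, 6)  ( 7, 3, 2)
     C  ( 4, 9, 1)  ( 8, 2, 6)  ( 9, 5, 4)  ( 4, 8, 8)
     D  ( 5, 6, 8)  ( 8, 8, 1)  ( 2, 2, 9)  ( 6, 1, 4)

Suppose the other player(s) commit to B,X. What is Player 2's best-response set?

argmax u_2 = {Q}

u_2(P vs B,X) = 3
u_2(Q vs B,X) = 6
u_2(R vs B,X) = 2
u_2(S vs B,X) = 4
max payoff 6 at {Q}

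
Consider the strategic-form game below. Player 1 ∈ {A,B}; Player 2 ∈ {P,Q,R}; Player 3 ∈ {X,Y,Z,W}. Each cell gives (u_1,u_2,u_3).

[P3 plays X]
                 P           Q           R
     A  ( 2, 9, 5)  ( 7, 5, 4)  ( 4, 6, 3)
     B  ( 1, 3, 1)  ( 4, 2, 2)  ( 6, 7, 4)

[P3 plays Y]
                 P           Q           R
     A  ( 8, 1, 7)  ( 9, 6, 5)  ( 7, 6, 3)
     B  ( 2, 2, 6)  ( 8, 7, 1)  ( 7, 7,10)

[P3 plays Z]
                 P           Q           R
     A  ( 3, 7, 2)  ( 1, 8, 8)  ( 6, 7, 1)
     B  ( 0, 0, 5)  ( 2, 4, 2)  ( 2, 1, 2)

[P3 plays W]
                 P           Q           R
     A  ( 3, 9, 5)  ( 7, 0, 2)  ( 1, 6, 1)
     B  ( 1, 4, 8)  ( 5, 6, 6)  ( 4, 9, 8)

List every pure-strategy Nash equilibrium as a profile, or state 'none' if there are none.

(A,P,X): not NE [P3→Y gives 7>5]
(A,P,Y): not NE [P2→R gives 6>1]
(A,P,Z): not NE [P2→Q gives 8>7; P3→Y gives 7>2]
(A,P,W): not NE [P3→Y gives 7>5]
(A,Q,X): not NE [P2→P gives 9>5; P3→Z gives 8>4]
(A,Q,Y): not NE [P3→Z gives 8>5]
(A,Q,Z): not NE [P1→B gives 2>1]
(A,Q,W): not NE [P2→P gives 9>0; P3→Z gives 8>2]
(A,R,X): not NE [P1→B gives 6>4; P2→P gives 9>6]
(A,R,Y): NE
(A,R,Z): not NE [P2→Q gives 8>7; P3→Y gives 3>1]
(A,R,W): not NE [P1→B gives 4>1; P2→P gives 9>6; P3→Y gives 3>1]
(B,P,X): not NE [P1→A gives 2>1; P2→R gives 7>3; P3→W gives 8>1]
(B,P,Y): not NE [P1→A gives 8>2; P2→R gives 7>2; P3→W gives 8>6]
(B,P,Z): not NE [P1→A gives 3>0; P2→Q gives 4>0; P3→W gives 8>5]
(B,P,W): not NE [P1→A gives 3>1; P2→R gives 9>4]
(B,Q,X): not NE [P1→A gives 7>4; P2→R gives 7>2; P3→W gives 6>2]
(B,Q,Y): not NE [P1→A gives 9>8; P3→W gives 6>1]
(B,Q,Z): not NE [P3→W gives 6>2]
(B,Q,W): not NE [P1→A gives 7>5; P2→R gives 9>6]
(B,R,X): not NE [P3→Y gives 10>4]
(B,R,Y): NE
(B,R,Z): not NE [P1→A gives 6>2; P2→Q gives 4>1; P3→Y gives 10>2]
(B,R,W): not NE [P3→Y gives 10>8]

NE set: (A,R,Y), (B,R,Y)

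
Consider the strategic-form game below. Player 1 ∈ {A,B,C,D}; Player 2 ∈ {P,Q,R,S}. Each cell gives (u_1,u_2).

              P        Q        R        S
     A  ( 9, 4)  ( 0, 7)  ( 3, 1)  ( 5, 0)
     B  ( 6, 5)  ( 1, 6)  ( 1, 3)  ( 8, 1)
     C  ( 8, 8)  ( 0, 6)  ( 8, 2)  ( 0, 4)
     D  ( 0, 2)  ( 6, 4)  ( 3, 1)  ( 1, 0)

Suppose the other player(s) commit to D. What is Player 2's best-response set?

argmax u_2 = {Q}

u_2(P vs D) = 2
u_2(Q vs D) = 4
u_2(R vs D) = 1
u_2(S vs D) = 0
max payoff 4 at {Q}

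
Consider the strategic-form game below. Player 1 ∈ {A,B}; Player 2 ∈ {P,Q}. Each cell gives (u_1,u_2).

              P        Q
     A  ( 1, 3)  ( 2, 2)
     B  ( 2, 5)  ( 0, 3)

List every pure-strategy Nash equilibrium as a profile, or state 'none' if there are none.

(A,P): not NE [P1→B gives 2>1]
(A,Q): not NE [P2→P gives 3>2]
(B,P): NE
(B,Q): not NE [P1→A gives 2>0; P2→P gives 5>3]

Nash profiles: (B,P)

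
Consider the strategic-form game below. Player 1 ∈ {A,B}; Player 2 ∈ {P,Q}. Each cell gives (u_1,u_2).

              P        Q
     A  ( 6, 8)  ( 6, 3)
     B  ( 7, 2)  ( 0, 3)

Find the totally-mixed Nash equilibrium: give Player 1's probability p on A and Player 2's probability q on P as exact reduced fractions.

(p,q) = (1/6, 6/7)

P1 indiff ⇒ q·6+(1-q)·6 = q·7+(1-q)·0 ⇒ q(-1) = (1-q)(-6) ⇒ q = 6/7
P2 indiff ⇒ p·8+(1-p)·2 = p·3+(1-p)·3 ⇒ p(5) = (1-p)(1) ⇒ p = 1/6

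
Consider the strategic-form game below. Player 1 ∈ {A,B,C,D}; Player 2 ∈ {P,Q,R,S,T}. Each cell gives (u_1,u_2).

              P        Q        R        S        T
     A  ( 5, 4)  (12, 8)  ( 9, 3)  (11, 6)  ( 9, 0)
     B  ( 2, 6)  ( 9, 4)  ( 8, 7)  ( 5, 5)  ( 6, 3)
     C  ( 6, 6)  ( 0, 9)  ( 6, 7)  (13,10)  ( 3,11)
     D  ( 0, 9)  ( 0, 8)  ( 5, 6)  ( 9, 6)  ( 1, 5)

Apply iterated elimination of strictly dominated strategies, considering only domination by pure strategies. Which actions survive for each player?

P1 drop B (A beats it: P:5>2 Q:12>9 R:9>8 S:11>5 T:9>6)
P1 drop D (A beats it: P:5>0 Q:12>0 R:9>5 S:11>9 T:9>1)
P2 drop P (Q beats it: A:8>4 C:9>6)
P2 drop R (Q beats it: A:8>3 C:9>7)
P1→{A,C} P2→{Q,S,T}

Survivors P1:{A,C} P2:{Q,S,T}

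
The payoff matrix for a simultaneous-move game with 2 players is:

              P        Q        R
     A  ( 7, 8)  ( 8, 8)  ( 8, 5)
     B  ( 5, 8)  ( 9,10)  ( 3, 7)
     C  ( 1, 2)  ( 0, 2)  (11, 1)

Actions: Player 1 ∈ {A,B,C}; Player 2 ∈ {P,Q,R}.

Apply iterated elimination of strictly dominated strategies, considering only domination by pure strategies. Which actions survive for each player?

IESDS → P1:{A,B} P2:{P,Q}

P2 drop R (P beats it: A:8>5 B:8>7 C:2>1)
P1 drop C (A beats it: P:7>1 Q:8>0)
P1→{A,B} P2→{P,Q}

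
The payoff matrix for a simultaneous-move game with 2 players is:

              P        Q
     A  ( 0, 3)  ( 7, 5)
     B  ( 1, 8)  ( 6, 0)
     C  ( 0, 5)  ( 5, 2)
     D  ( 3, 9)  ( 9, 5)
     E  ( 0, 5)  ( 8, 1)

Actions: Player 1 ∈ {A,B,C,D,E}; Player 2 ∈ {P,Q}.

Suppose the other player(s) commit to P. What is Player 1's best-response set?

u_1(A vs P) = 0
u_1(B vs P) = 1
u_1(C vs P) = 0
u_1(D vs P) = 3
u_1(E vs P) = 0
max payoff 3 at {D}

BR_1 = {D}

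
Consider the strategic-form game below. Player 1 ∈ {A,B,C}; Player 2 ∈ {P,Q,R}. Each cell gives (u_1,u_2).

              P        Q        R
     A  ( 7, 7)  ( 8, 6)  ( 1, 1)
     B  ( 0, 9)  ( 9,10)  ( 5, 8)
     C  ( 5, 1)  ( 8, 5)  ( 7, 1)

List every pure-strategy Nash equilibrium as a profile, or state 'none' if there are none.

NE set: (A,P), (B,Q)

(A,P): NE
(A,Q): not NE [P1→B gives 9>8; P2→P gives 7>6]
(A,R): not NE [P1→C gives 7>1; P2→P gives 7>1]
(B,P): not NE [P1→A gives 7>0; P2→Q gives 10>9]
(B,Q): NE
(B,R): not NE [P1→C gives 7>5; P2→Q gives 10>8]
(C,P): not NE [P1→A gives 7>5; P2→Q gives 5>1]
(C,Q): not NE [P1→B gives 9>8]
(C,R): not NE [P2→Q gives 5>1]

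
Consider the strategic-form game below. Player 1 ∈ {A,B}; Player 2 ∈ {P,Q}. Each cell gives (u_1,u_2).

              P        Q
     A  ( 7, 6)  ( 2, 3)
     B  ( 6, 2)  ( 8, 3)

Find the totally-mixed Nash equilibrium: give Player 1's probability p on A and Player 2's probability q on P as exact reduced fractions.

P1 indiff ⇒ q·7+(1-q)·2 = q·6+(1-q)·8 ⇒ q(1) = (1-q)(6) ⇒ q = 6/7
P2 indiff ⇒ p·6+(1-p)·2 = p·3+(1-p)·3 ⇒ p(3) = (1-p)(1) ⇒ p = 1/4

p=1/4, q=6/7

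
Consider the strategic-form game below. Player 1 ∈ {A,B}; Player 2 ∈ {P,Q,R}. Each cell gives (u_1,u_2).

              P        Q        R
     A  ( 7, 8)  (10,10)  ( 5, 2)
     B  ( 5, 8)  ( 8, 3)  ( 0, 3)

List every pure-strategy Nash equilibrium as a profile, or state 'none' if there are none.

NE set: (A,Q)

(A,P): not NE [P2→Q gives 10>8]
(A,Q): NE
(A,R): not NE [P2→Q gives 10>2]
(B,P): not NE [P1→A gives 7>5]
(B,Q): not NE [P1→A gives 10>8; P2→P gives 8>3]
(B,R): not NE [P1→A gives 5>0; P2→P gives 8>3]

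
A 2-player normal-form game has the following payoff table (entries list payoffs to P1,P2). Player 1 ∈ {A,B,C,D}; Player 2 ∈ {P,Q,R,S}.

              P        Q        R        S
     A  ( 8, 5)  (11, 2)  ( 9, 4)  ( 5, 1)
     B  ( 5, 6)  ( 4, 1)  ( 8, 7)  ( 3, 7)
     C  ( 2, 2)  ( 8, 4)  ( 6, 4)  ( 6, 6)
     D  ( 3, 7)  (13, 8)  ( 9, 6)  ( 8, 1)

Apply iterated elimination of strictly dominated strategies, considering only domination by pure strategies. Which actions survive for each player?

P1 drop B (A beats it: P:8>5 Q:11>4 R:9>8 S:5>3)
P1 drop C (D beats it: P:3>2 Q:13>8 R:9>6 S:8>6)
P2 drop R (P beats it: A:5>4 D:7>6)
P2 drop S (P beats it: A:5>1 D:7>1)
P1→{A,D} P2→{P,Q}

Survivors P1:{A,D} P2:{P,Q}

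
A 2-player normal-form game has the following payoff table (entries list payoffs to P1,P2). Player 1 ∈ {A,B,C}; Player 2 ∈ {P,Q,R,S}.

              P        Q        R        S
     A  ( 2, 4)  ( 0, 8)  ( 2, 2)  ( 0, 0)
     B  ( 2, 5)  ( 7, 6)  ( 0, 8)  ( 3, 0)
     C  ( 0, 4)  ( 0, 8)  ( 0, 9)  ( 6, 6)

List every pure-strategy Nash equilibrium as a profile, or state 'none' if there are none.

No pure NE.

(A,P): not NE [P2→Q gives 8>4]
(A,Q): not NE [P1→B gives 7>0]
(A,R): not NE [P2→Q gives 8>2]
(A,S): not NE [P1→C gives 6>0; P2→Q gives 8>0]
(B,P): not NE [P2→R gives 8>5]
(B,Q): not NE [P2→R gives 8>6]
(B,R): not NE [P1→A gives 2>0]
(B,S): not NE [P1→C gives 6>3; P2→R gives 8>0]
(C,P): not NE [P1→B gives 2>0; P2→R gives 9>4]
(C,Q): not NE [P1→B gives 7>0; P2→R gives 9>8]
(C,R): not NE [P1→A gives 2>0]
(C,S): not NE [P2→R gives 9>6]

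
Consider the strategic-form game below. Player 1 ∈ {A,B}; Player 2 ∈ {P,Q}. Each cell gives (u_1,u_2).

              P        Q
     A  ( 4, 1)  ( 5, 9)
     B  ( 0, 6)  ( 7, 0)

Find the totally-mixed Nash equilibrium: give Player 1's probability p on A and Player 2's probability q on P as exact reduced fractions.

P1 indiff ⇒ q·4+(1-q)·5 = q·0+(1-q)·7 ⇒ q(4) = (1-q)(2) ⇒ q = 1/3
P2 indiff ⇒ p·1+(1-p)·6 = p·9+(1-p)·0 ⇒ p(-8) = (1-p)(-6) ⇒ p = 3/7

p=3/7, q=1/3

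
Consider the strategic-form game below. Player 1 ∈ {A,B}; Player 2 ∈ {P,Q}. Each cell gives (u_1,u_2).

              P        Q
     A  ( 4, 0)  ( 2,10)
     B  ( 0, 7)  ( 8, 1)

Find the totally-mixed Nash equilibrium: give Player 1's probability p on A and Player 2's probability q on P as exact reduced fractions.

P1 indiff ⇒ q·4+(1-q)·2 = q·0+(1-q)·8 ⇒ q(4) = (1-q)(6) ⇒ q = 3/5
P2 indiff ⇒ p·0+(1-p)·7 = p·10+(1-p)·1 ⇒ p(-10) = (1-p)(-6) ⇒ p = 3/8

P1 mixes 3/8 on A; P2 mixes 3/5 on P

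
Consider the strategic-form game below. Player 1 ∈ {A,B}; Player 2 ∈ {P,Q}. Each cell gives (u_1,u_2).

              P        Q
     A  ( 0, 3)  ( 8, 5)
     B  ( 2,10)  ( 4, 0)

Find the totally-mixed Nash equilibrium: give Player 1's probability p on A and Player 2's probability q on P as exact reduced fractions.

P1 indiff ⇒ q·0+(1-q)·8 = q·2+(1-q)·4 ⇒ q(-2) = (1-q)(-4) ⇒ q = 2/3
P2 indiff ⇒ p·3+(1-p)·10 = p·5+(1-p)·0 ⇒ p(-2) = (1-p)(-10) ⇒ p = 5/6

p=5/6, q=2/3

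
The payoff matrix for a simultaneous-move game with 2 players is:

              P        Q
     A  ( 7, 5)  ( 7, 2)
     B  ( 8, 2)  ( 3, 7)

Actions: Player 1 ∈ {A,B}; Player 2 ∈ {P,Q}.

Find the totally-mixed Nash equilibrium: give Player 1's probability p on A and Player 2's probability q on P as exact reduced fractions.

P1 indiff ⇒ q·7+(1-q)·7 = q·8+(1-q)·3 ⇒ q(-1) = (1-q)(-4) ⇒ q = 4/5
P2 indiff ⇒ p·5+(1-p)·2 = p·2+(1-p)·7 ⇒ p(3) = (1-p)(5) ⇒ p = 5/8

P1 mixes 5/8 on A; P2 mixes 4/5 on P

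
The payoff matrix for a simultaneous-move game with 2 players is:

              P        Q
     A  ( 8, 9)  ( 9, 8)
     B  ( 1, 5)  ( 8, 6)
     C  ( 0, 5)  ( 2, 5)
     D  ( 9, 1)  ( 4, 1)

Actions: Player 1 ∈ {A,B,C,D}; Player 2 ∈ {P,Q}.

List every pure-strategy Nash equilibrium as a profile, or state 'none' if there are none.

(A,P): not NE [P1→D gives 9>8]
(A,Q): not NE [P2→P gives 9>8]
(B,P): not NE [P1→D gives 9>1; P2→Q gives 6>5]
(B,Q): not NE [P1→A gives 9>8]
(C,P): not NE [P1→D gives 9>0]
(C,Q): not NE [P1→A gives 9>2]
(D,P): NE
(D,Q): not NE [P1→A gives 9>4]

NE set: (D,P)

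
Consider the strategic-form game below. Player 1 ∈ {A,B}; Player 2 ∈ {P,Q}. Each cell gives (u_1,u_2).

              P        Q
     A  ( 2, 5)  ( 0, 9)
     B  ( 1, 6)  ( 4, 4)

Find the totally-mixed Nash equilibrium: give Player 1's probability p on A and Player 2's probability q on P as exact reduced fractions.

p=1/3, q=4/5

P1 indiff ⇒ q·2+(1-q)·0 = q·1+(1-q)·4 ⇒ q(1) = (1-q)(4) ⇒ q = 4/5
P2 indiff ⇒ p·5+(1-p)·6 = p·9+(1-p)·4 ⇒ p(-4) = (1-p)(-2) ⇒ p = 1/3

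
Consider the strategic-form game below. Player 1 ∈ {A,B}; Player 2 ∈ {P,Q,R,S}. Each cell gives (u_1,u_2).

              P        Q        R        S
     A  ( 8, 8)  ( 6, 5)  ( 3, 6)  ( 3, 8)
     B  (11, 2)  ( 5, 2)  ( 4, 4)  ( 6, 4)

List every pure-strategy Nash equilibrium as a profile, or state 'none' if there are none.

NE set: (B,R), (B,S)

(A,P): not NE [P1→B gives 11>8]
(A,Q): not NE [P2→S gives 8>5]
(A,R): not NE [P1→B gives 4>3; P2→S gives 8>6]
(A,S): not NE [P1→B gives 6>3]
(B,P): not NE [P2→S gives 4>2]
(B,Q): not NE [P1→A gives 6>5; P2→S gives 4>2]
(B,R): NE
(B,S): NE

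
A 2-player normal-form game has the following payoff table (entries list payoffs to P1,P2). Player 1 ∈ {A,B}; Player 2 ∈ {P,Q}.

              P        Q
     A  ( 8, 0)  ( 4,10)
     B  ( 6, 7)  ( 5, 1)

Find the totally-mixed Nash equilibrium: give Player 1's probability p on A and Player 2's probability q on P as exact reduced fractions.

P1 indiff ⇒ q·8+(1-q)·4 = q·6+(1-q)·5 ⇒ q(2) = (1-q)(1) ⇒ q = 1/3
P2 indiff ⇒ p·0+(1-p)·7 = p·10+(1-p)·1 ⇒ p(-10) = (1-p)(-6) ⇒ p = 3/8

P1 mixes 3/8 on A; P2 mixes 1/3 on P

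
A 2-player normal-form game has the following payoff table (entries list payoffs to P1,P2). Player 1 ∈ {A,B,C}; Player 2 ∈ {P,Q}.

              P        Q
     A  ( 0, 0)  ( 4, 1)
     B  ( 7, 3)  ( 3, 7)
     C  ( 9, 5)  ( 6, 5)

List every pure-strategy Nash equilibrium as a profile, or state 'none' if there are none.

(A,P): not NE [P1→C gives 9>0; P2→Q gives 1>0]
(A,Q): not NE [P1→C gives 6>4]
(B,P): not NE [P1→C gives 9>7; P2→Q gives 7>3]
(B,Q): not NE [P1→C gives 6>3]
(C,P): NE
(C,Q): NE

Nash profiles: (C,P), (C,Q)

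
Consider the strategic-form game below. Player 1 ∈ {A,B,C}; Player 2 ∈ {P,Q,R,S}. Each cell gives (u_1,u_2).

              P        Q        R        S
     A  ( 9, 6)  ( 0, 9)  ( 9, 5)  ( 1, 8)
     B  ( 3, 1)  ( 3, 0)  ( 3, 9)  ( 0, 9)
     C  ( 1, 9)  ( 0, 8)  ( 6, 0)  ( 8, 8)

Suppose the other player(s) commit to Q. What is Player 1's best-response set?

u_1(A vs Q) = 0
u_1(B vs Q) = 3
u_1(C vs Q) = 0
max payoff 3 at {B}

argmax u_1 = {B}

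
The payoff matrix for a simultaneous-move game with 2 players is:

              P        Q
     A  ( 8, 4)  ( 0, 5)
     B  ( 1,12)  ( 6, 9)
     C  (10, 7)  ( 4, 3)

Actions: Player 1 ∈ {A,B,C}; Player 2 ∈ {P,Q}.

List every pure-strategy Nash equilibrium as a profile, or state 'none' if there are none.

(A,P): not NE [P1→C gives 10>8; P2→Q gives 5>4]
(A,Q): not NE [P1→B gives 6>0]
(B,P): not NE [P1→C gives 10>1]
(B,Q): not NE [P2→P gives 12>9]
(C,P): NE
(C,Q): not NE [P1→B gives 6>4; P2→P gives 7>3]

NE set: (C,P)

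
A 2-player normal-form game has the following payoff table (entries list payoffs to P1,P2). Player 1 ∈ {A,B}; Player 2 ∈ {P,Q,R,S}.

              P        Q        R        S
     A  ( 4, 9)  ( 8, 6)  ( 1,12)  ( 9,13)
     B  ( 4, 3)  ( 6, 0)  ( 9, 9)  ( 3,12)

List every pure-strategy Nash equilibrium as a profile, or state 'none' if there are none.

NE set: (A,S)

(A,P): not NE [P2→S gives 13>9]
(A,Q): not NE [P2→S gives 13>6]
(A,R): not NE [P1→B gives 9>1; P2→S gives 13>12]
(A,S): NE
(B,P): not NE [P2→S gives 12>3]
(B,Q): not NE [P1→A gives 8>6; P2→S gives 12>0]
(B,R): not NE [P2→S gives 12>9]
(B,S): not NE [P1→A gives 9>3]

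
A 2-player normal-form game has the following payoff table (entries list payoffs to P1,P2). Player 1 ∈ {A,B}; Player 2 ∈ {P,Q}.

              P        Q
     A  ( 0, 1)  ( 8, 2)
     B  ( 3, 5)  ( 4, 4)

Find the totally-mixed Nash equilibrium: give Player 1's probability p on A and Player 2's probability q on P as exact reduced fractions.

P1 mixes 1/2 on A; P2 mixes 4/7 on P

P1 indiff ⇒ q·0+(1-q)·8 = q·3+(1-q)·4 ⇒ q(-3) = (1-q)(-4) ⇒ q = 4/7
P2 indiff ⇒ p·1+(1-p)·5 = p·2+(1-p)·4 ⇒ p(-1) = (1-p)(-1) ⇒ p = 1/2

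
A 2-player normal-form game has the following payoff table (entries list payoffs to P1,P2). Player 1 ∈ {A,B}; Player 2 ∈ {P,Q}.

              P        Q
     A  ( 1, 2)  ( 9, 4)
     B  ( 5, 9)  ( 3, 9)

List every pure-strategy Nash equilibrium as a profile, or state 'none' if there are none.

(A,P): not NE [P1→B gives 5>1; P2→Q gives 4>2]
(A,Q): NE
(B,P): NE
(B,Q): not NE [P1→A gives 9>3]

NE set: (A,Q), (B,P)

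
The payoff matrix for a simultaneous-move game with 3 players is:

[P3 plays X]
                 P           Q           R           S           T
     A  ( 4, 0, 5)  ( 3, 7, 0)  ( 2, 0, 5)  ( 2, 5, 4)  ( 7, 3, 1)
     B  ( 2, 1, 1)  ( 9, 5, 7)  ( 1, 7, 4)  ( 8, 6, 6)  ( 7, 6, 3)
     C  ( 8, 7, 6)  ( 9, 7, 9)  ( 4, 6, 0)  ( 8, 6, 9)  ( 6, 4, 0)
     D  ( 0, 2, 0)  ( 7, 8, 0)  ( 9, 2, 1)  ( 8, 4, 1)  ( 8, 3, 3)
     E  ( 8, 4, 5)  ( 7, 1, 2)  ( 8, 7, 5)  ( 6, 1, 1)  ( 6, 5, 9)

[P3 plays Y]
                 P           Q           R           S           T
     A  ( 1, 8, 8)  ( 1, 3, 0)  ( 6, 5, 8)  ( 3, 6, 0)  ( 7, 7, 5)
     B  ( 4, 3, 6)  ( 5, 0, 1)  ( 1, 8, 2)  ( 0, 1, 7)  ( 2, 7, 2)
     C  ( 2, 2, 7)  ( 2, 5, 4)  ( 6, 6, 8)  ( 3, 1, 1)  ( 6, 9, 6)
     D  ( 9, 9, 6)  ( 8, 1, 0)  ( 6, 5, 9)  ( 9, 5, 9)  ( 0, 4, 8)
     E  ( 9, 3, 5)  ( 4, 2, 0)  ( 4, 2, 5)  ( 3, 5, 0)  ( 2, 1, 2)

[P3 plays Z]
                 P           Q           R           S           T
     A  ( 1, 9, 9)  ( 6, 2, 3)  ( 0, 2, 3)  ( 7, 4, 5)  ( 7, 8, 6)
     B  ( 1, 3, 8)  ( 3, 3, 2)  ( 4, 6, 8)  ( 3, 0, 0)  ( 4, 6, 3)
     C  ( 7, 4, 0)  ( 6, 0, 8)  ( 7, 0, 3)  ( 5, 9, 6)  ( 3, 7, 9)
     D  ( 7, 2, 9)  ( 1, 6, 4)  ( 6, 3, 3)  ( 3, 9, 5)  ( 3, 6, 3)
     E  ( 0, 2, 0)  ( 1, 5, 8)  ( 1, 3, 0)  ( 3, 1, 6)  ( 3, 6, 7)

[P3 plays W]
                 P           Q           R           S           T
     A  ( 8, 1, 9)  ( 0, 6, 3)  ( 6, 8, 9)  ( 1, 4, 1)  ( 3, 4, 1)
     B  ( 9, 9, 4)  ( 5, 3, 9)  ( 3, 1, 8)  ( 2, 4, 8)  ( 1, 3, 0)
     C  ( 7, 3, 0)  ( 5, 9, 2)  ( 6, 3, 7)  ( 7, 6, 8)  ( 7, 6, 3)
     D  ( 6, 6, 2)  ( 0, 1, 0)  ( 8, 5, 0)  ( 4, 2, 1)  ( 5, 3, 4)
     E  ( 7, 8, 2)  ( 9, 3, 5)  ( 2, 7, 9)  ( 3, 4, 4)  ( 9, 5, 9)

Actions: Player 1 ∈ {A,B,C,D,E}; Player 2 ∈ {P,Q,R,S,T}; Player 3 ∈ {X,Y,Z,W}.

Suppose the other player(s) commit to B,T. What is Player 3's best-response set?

u_3(X vs B,T) = 3
u_3(Y vs B,T) = 2
u_3(Z vs B,T) = 3
u_3(W vs B,T) = 0
max payoff 3 at {X,Z}

argmax u_3 = {X,Z}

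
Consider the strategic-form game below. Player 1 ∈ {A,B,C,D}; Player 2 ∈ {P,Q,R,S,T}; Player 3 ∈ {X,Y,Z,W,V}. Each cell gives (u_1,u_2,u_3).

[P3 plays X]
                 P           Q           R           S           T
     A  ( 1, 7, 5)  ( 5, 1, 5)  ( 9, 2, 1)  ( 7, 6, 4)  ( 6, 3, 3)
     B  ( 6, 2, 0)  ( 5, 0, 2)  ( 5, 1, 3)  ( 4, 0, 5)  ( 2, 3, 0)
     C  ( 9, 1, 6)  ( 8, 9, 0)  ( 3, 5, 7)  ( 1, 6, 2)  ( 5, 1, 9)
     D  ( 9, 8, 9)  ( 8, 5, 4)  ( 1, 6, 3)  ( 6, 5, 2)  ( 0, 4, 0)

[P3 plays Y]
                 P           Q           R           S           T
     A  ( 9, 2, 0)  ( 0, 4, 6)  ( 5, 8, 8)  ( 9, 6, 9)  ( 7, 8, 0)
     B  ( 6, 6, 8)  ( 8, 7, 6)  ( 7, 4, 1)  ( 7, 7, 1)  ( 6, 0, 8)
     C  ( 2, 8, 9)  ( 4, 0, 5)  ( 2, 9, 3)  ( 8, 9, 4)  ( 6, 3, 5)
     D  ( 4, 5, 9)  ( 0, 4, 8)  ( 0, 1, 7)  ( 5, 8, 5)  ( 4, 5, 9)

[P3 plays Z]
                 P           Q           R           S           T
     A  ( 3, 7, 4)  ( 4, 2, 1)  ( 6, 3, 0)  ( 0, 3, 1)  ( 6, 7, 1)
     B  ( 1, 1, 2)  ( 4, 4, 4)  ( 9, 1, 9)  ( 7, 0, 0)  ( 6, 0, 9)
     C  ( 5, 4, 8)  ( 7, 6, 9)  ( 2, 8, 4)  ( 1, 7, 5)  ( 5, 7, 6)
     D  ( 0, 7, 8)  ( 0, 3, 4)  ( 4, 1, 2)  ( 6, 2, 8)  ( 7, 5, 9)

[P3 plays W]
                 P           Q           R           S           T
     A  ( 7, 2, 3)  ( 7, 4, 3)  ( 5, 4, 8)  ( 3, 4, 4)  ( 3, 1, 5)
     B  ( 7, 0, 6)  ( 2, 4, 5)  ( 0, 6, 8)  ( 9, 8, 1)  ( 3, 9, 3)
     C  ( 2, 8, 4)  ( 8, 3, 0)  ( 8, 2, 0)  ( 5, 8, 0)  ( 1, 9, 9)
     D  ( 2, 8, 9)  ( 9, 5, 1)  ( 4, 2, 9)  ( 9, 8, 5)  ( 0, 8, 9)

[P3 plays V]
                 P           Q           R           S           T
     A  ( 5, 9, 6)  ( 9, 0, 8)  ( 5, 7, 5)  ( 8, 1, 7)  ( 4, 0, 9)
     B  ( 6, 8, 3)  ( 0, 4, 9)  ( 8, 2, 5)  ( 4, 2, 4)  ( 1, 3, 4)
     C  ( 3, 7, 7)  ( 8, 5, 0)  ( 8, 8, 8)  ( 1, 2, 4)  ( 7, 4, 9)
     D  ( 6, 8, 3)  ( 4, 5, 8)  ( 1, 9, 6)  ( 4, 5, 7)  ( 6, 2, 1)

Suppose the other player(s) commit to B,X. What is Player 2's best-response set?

P2 best: {T}

u_2(P vs B,X) = 2
u_2(Q vs B,X) = 0
u_2(R vs B,X) = 1
u_2(S vs B,X) = 0
u_2(T vs B,X) = 3
max payoff 3 at {T}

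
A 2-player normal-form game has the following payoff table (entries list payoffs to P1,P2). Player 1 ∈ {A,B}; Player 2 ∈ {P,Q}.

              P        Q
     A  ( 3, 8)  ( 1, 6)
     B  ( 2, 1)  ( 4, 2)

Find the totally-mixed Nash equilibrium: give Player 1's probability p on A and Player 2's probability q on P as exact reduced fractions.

P1 indiff ⇒ q·3+(1-q)·1 = q·2+(1-q)·4 ⇒ q(1) = (1-q)(3) ⇒ q = 3/4
P2 indiff ⇒ p·8+(1-p)·1 = p·6+(1-p)·2 ⇒ p(2) = (1-p)(1) ⇒ p = 1/3

p=1/3, q=3/4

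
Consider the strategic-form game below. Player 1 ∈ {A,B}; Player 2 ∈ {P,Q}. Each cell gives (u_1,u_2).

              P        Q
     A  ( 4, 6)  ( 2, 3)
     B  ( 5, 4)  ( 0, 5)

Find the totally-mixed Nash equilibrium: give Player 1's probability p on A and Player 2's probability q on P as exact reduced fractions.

p=1/4, q=2/3

P1 indiff ⇒ q·4+(1-q)·2 = q·5+(1-q)·0 ⇒ q(-1) = (1-q)(-2) ⇒ q = 2/3
P2 indiff ⇒ p·6+(1-p)·4 = p·3+(1-p)·5 ⇒ p(3) = (1-p)(1) ⇒ p = 1/4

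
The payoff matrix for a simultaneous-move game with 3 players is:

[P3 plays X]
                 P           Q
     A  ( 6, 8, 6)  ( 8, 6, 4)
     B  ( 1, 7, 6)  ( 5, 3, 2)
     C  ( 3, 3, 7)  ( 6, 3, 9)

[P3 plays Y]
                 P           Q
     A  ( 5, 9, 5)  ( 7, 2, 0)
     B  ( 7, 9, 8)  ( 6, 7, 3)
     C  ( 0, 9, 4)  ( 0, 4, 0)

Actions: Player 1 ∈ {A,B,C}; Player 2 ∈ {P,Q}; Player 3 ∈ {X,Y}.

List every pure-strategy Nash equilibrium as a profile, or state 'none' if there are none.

(A,P,X): NE
(A,P,Y): not NE [P1→B gives 7>5; P3→X gives 6>5]
(A,Q,X): not NE [P2→P gives 8>6]
(A,Q,Y): not NE [P2→P gives 9>2; P3→X gives 4>0]
(B,P,X): not NE [P1→A gives 6>1; P3→Y gives 8>6]
(B,P,Y): NE
(B,Q,X): not NE [P1→A gives 8>5; P2→P gives 7>3; P3→Y gives 3>2]
(B,Q,Y): not NE [P1→A gives 7>6; P2→P gives 9>7]
(C,P,X): not NE [P1→A gives 6>3]
(C,P,Y): not NE [P1→B gives 7>0; P3→X gives 7>4]
(C,Q,X): not NE [P1→A gives 8>6]
(C,Q,Y): not NE [P1→A gives 7>0; P2→P gives 9>4; P3→X gives 9>0]

NE set: (A,P,X), (B,P,Y)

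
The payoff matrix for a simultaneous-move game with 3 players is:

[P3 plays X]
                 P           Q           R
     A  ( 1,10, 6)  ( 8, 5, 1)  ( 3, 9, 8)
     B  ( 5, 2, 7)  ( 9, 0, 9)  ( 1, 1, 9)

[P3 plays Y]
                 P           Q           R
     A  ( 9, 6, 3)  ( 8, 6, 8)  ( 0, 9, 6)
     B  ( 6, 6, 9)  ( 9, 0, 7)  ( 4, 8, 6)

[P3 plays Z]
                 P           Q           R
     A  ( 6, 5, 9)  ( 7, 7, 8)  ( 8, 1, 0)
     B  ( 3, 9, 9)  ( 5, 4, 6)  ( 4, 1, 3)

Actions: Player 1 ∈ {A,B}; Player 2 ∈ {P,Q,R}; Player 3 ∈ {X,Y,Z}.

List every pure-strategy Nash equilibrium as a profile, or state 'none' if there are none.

Nash profiles: (A,Q,Z)

(A,P,X): not NE [P1→B gives 5>1; P3→Z gives 9>6]
(A,P,Y): not NE [P2→R gives 9>6; P3→Z gives 9>3]
(A,P,Z): not NE [P2→Q gives 7>5]
(A,Q,X): not NE [P1→B gives 9>8; P2→P gives 10>5; P3→Z gives 8>1]
(A,Q,Y): not NE [P1→B gives 9>8; P2→R gives 9>6]
(A,Q,Z): NE
(A,R,X): not NE [P2→P gives 10>9]
(A,R,Y): not NE [P1→B gives 4>0; P3→X gives 8>6]
(A,R,Z): not NE [P2→Q gives 7>1; P3→X gives 8>0]
(B,P,X): not NE [P3→Z gives 9>7]
(B,P,Y): not NE [P1→A gives 9>6; P2→R gives 8>6]
(B,P,Z): not NE [P1→A gives 6>3]
(B,Q,X): not NE [P2→P gives 2>0]
(B,Q,Y): not NE [P2→R gives 8>0; P3→X gives 9>7]
(B,Q,Z): not NE [P1→A gives 7>5; P2→P gives 9>4; P3→X gives 9>6]
(B,R,X): not NE [P1→A gives 3>1; P2→P gives 2>1]
(B,R,Y): not NE [P3→X gives 9>6]
(B,R,Z): not NE [P1→A gives 8>4; P2→P gives 9>1; P3→X gives 9>3]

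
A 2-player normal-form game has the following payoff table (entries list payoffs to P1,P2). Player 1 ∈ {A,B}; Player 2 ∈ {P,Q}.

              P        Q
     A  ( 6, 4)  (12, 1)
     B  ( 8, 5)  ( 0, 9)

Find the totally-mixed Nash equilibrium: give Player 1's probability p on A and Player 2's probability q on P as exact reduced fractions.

P1 indiff ⇒ q·6+(1-q)·12 = q·8+(1-q)·0 ⇒ q(-2) = (1-q)(-12) ⇒ q = 6/7
P2 indiff ⇒ p·4+(1-p)·5 = p·1+(1-p)·9 ⇒ p(3) = (1-p)(4) ⇒ p = 4/7

p=4/7, q=6/7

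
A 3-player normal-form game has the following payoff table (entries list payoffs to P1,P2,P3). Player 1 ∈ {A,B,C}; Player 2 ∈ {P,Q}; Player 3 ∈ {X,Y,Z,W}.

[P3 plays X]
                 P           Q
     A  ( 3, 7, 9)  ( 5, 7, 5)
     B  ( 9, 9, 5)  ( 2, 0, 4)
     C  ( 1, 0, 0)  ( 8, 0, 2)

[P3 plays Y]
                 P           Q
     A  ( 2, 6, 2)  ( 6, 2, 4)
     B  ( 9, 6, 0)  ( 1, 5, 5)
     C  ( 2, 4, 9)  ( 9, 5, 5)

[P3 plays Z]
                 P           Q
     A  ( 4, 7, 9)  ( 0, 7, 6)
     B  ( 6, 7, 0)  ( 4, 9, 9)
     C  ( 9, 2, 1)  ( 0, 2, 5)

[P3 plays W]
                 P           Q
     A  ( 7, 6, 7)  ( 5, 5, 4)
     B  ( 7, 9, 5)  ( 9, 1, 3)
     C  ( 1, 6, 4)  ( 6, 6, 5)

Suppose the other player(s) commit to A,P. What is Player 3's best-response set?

u_3(X vs A,P) = 9
u_3(Y vs A,P) = 2
u_3(Z vs A,P) = 9
u_3(W vs A,P) = 7
max payoff 9 at {X,Z}

P3 best: {X,Z}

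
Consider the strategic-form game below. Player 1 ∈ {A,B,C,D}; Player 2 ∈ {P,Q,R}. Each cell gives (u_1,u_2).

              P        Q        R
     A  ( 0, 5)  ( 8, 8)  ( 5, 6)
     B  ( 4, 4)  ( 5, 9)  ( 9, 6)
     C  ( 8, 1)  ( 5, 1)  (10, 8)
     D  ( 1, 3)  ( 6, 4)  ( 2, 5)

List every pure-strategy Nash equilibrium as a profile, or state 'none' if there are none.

Nash profiles: (A,Q), (C,R)

(A,P): not NE [P1→C gives 8>0; P2→Q gives 8>5]
(A,Q): NE
(A,R): not NE [P1→C gives 10>5; P2→Q gives 8>6]
(B,P): not NE [P1→C gives 8>4; P2→Q gives 9>4]
(B,Q): not NE [P1→A gives 8>5]
(B,R): not NE [P1→C gives 10>9; P2→Q gives 9>6]
(C,P): not NE [P2→R gives 8>1]
(C,Q): not NE [P1→A gives 8>5; P2→R gives 8>1]
(C,R): NE
(D,P): not NE [P1→C gives 8>1; P2→R gives 5>3]
(D,Q): not NE [P1→A gives 8>6; P2→R gives 5>4]
(D,R): not NE [P1→C gives 10>2]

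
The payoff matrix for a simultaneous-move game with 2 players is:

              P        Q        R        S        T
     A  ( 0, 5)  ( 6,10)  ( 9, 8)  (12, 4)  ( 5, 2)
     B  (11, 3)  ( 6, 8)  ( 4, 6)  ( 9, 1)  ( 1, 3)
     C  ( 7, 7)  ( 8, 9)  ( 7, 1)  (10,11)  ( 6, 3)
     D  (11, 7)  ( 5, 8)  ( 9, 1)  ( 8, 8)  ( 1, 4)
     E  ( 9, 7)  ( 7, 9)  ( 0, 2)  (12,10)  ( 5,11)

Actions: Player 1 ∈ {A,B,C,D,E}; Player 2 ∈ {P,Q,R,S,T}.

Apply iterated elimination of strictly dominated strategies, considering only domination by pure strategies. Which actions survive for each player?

IESDS → P1:{A,C,E} P2:{Q,S,T}

P2 drop P (Q beats it: A:10>5 B:8>3 C:9>7 D:8>7 E:9>7)
P1 drop B (C beats it: Q:8>6 R:7>4 S:10>9 T:6>1)
P2 drop R (Q beats it: A:10>8 C:9>1 D:8>1 E:9>2)
P1 drop D (A beats it: Q:6>5 S:12>8 T:5>1)
P1→{A,C,E} P2→{Q,S,T}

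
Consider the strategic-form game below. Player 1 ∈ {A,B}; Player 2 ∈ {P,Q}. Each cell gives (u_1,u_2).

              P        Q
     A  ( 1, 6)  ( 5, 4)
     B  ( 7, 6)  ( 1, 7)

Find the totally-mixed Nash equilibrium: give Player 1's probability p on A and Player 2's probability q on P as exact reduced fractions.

P1 indiff ⇒ q·1+(1-q)·5 = q·7+(1-q)·1 ⇒ q(-6) = (1-q)(-4) ⇒ q = 2/5
P2 indiff ⇒ p·6+(1-p)·6 = p·4+(1-p)·7 ⇒ p(2) = (1-p)(1) ⇒ p = 1/3

P1 mixes 1/3 on A; P2 mixes 2/5 on P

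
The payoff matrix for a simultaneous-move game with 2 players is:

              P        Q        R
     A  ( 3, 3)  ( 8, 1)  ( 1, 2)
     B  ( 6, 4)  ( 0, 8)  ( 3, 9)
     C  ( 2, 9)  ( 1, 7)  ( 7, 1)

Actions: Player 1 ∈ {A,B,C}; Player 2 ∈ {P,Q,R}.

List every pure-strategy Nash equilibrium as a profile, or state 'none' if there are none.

No pure NE.

(A,P): not NE [P1→B gives 6>3]
(A,Q): not NE [P2→P gives 3>1]
(A,R): not NE [P1→C gives 7>1; P2→P gives 3>2]
(B,P): not NE [P2→R gives 9>4]
(B,Q): not NE [P1→A gives 8>0; P2→R gives 9>8]
(B,R): not NE [P1→C gives 7>3]
(C,P): not NE [P1→B gives 6>2]
(C,Q): not NE [P1→A gives 8>1; P2→P gives 9>7]
(C,R): not NE [P2→P gives 9>1]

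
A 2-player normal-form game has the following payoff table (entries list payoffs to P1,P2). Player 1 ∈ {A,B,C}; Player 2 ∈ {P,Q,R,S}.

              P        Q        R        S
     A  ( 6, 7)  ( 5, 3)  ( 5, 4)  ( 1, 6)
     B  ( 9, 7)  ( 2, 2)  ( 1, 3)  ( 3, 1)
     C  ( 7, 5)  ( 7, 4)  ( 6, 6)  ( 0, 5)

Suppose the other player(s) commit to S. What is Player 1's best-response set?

u_1(A vs S) = 1
u_1(B vs S) = 3
u_1(C vs S) = 0
max payoff 3 at {B}

BR_1 = {B}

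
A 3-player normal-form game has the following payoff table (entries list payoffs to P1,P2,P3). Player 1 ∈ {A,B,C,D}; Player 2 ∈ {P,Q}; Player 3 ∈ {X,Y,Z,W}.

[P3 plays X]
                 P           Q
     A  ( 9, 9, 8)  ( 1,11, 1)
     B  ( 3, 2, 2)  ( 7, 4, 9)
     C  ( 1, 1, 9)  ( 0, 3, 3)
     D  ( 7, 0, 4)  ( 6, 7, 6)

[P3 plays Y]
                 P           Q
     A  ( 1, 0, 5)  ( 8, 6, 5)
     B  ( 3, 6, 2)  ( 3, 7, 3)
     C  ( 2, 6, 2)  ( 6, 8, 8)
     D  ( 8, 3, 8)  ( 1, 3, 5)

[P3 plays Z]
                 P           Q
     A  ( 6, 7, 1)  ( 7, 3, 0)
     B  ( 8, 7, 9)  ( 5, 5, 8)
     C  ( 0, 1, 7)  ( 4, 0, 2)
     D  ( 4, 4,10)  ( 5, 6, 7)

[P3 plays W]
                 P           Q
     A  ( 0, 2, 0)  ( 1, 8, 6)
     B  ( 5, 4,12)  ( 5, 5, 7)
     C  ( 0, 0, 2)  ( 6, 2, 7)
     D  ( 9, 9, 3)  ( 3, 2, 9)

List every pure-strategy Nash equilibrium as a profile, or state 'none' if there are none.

(A,P,X): not NE [P2→Q gives 11>9]
(A,P,Y): not NE [P1→D gives 8>1; P2→Q gives 6>0; P3→X gives 8>5]
(A,P,Z): not NE [P1→B gives 8>6; P3→X gives 8>1]
(A,P,W): not NE [P1→D gives 9>0; P2→Q gives 8>2; P3→X gives 8>0]
(A,Q,X): not NE [P1→B gives 7>1; P3→W gives 6>1]
(A,Q,Y): not NE [P3→W gives 6>5]
(A,Q,Z): not NE [P2→P gives 7>3; P3→W gives 6>0]
(A,Q,W): not NE [P1→C gives 6>1]
(B,P,X): not NE [P1→A gives 9>3; P2→Q gives 4>2; P3→W gives 12>2]
(B,P,Y): not NE [P1→D gives 8>3; P2→Q gives 7>6; P3→W gives 12>2]
(B,P,Z): not NE [P3→W gives 12>9]
(B,P,W): not NE [P1→D gives 9>5; P2→Q gives 5>4]
(B,Q,X): NE
(B,Q,Y): not NE [P1→A gives 8>3; P3→X gives 9>3]
(B,Q,Z): not NE [P1→A gives 7>5; P2→P gives 7>5; P3→X gives 9>8]
(B,Q,W): not NE [P1→C gives 6>5; P3→X gives 9>7]
(C,P,X): not NE [P1→A gives 9>1; P2→Q gives 3>1]
(C,P,Y): not NE [P1→D gives 8>2; P2→Q gives 8>6; P3→X gives 9>2]
(C,P,Z): not NE [P1→B gives 8>0; P3→X gives 9>7]
(C,P,W): not NE [P1→D gives 9>0; P2→Q gives 2>0; P3→X gives 9>2]
(C,Q,X): not NE [P1→B gives 7>0; P3→Y gives 8>3]
(C,Q,Y): not NE [P1→A gives 8>6]
(C,Q,Z): not NE [P1→A gives 7>4; P2→P gives 1>0; P3→Y gives 8>2]
(C,Q,W): not NE [P3→Y gives 8>7]
(D,P,X): not NE [P1→A gives 9>7; P2→Q gives 7>0; P3→Z gives 10>4]
(D,P,Y): not NE [P3→Z gives 10>8]
(D,P,Z): not NE [P1→B gives 8>4; P2→Q gives 6>4]
(D,P,W): not NE [P3→Z gives 10>3]
(D,Q,X): not NE [P1→B gives 7>6; P3→W gives 9>6]
(D,Q,Y): not NE [P1→A gives 8>1; P3→W gives 9>5]
(D,Q,Z): not NE [P1→A gives 7>5; P3→W gives 9>7]
(D,Q,W): not NE [P1→C gives 6>3; P2→P gives 9>2]

Nash profiles: (B,Q,X)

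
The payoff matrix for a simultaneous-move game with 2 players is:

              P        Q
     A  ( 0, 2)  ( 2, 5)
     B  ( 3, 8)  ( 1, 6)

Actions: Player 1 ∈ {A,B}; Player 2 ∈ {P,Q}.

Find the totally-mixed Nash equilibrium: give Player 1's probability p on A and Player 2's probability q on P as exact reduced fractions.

P1 indiff ⇒ q·0+(1-q)·2 = q·3+(1-q)·1 ⇒ q(-3) = (1-q)(-1) ⇒ q = 1/4
P2 indiff ⇒ p·2+(1-p)·8 = p·5+(1-p)·6 ⇒ p(-3) = (1-p)(-2) ⇒ p = 2/5

(p,q) = (2/5, 1/4)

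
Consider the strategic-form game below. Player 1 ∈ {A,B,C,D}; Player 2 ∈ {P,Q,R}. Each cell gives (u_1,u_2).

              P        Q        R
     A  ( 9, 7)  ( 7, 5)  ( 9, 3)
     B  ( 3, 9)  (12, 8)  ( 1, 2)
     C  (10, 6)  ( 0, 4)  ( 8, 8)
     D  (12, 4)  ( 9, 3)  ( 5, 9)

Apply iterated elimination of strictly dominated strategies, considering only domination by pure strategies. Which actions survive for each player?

P2 drop Q (P beats it: A:7>5 B:9>8 C:6>4 D:4>3)
P1 drop B (A beats it: P:9>3 R:9>1)
P1→{A,C,D} P2→{P,R}

Survivors P1:{A,C,D} P2:{P,R}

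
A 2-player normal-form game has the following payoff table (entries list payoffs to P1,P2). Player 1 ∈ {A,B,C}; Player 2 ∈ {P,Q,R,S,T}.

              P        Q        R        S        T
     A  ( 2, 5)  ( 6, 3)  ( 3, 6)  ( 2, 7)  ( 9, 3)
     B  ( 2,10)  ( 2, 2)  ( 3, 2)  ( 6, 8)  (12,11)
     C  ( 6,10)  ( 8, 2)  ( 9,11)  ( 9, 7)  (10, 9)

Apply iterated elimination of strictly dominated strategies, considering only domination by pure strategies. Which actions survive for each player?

P1 drop A (C beats it: P:6>2 Q:8>6 R:9>3 S:9>2 T:10>9)
P2 drop Q (P beats it: B:10>2 C:10>2)
P2 drop S (P beats it: B:10>8 C:10>7)
P1→{B,C} P2→{P,R,T}

IESDS → P1:{B,C} P2:{P,R,T}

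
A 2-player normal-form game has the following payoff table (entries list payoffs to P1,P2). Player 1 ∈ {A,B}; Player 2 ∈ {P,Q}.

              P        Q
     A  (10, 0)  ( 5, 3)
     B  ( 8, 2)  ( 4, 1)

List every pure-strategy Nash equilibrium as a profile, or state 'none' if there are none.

NE set: (A,Q)

(A,P): not NE [P2→Q gives 3>0]
(A,Q): NE
(B,P): not NE [P1→A gives 10>8]
(B,Q): not NE [P1→A gives 5>4; P2→P gives 2>1]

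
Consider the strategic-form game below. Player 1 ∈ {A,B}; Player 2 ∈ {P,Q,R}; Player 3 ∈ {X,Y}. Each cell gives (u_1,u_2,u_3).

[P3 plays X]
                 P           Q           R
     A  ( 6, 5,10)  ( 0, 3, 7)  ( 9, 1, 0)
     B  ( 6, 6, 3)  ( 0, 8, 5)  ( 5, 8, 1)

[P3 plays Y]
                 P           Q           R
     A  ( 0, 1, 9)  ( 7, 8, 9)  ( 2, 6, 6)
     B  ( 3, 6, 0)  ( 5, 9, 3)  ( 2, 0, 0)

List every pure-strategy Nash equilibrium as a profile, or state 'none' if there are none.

(A,P,X): NE
(A,P,Y): not NE [P1→B gives 3>0; P2→Q gives 8>1; P3→X gives 10>9]
(A,Q,X): not NE [P2→P gives 5>3; P3→Y gives 9>7]
(A,Q,Y): NE
(A,R,X): not NE [P2→P gives 5>1; P3→Y gives 6>0]
(A,R,Y): not NE [P2→Q gives 8>6]
(B,P,X): not NE [P2→R gives 8>6]
(B,P,Y): not NE [P2→Q gives 9>6; P3→X gives 3>0]
(B,Q,X): NE
(B,Q,Y): not NE [P1→A gives 7>5; P3→X gives 5>3]
(B,R,X): not NE [P1→A gives 9>5]
(B,R,Y): not NE [P2→Q gives 9>0; P3→X gives 1>0]

Nash profiles: (A,P,X), (A,Q,Y), (B,Q,X)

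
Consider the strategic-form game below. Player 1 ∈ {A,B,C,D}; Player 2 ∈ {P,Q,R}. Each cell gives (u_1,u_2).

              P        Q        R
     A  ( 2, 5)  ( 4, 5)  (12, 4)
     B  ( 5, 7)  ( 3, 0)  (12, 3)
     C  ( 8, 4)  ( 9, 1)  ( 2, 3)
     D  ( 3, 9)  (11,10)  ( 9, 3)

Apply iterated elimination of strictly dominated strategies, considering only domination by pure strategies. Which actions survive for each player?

Remaining: P1:{C,D} P2:{P,Q}

P2 drop R (P beats it: A:5>4 B:7>3 C:4>3 D:9>3)
P1 drop A (C beats it: P:8>2 Q:9>4)
P1 drop B (C beats it: P:8>5 Q:9>3)
P1→{C,D} P2→{P,Q}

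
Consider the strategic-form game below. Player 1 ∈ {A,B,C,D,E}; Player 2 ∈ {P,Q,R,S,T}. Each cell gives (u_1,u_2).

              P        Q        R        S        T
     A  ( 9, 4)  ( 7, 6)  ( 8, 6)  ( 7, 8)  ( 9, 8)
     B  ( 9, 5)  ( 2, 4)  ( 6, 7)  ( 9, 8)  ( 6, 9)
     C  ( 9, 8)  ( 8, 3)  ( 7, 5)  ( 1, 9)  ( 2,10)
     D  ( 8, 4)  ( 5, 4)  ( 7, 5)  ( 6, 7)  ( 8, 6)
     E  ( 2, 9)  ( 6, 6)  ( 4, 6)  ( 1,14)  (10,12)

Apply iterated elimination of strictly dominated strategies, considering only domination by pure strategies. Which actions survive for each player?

P1 drop D (A beats it: P:9>8 Q:7>5 R:8>7 S:7>6 T:9>8)
P2 drop P (S beats it: A:8>4 B:8>5 C:9>8 E:14>9)
P2 drop Q (S beats it: A:8>6 B:8>4 C:9>3 E:14>6)
P1 drop C (A beats it: R:8>7 S:7>1 T:9>2)
P2 drop R (S beats it: A:8>6 B:8>7 E:14>6)
P1→{A,B,E} P2→{S,T}

Survivors P1:{A,B,E} P2:{S,T}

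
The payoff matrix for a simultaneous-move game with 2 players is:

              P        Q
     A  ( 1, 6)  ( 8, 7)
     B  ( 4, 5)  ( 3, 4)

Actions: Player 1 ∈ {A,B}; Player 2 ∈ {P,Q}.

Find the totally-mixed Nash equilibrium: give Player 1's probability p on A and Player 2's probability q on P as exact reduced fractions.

P1 indiff ⇒ q·1+(1-q)·8 = q·4+(1-q)·3 ⇒ q(-3) = (1-q)(-5) ⇒ q = 5/8
P2 indiff ⇒ p·6+(1-p)·5 = p·7+(1-p)·4 ⇒ p(-1) = (1-p)(-1) ⇒ p = 1/2

p=1/2, q=5/8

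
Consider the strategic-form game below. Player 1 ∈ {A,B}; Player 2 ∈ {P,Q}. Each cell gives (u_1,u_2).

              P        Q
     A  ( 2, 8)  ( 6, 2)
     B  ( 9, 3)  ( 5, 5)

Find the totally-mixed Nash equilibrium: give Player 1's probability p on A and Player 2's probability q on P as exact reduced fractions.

P1 indiff ⇒ q·2+(1-q)·6 = q·9+(1-q)·5 ⇒ q(-7) = (1-q)(-1) ⇒ q = 1/8
P2 indiff ⇒ p·8+(1-p)·3 = p·2+(1-p)·5 ⇒ p(6) = (1-p)(2) ⇒ p = 1/4

(p,q) = (1/4, 1/8)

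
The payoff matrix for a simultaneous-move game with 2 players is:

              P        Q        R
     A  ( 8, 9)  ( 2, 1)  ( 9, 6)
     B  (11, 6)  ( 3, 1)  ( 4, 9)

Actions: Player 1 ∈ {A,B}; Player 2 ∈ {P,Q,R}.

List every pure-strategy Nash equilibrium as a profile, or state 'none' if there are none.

(A,P): not NE [P1→B gives 11>8]
(A,Q): not NE [P1→B gives 3>2; P2→P gives 9>1]
(A,R): not NE [P2→P gives 9>6]
(B,P): not NE [P2→R gives 9>6]
(B,Q): not NE [P2→R gives 9>1]
(B,R): not NE [P1→A gives 9>4]

No pure NE.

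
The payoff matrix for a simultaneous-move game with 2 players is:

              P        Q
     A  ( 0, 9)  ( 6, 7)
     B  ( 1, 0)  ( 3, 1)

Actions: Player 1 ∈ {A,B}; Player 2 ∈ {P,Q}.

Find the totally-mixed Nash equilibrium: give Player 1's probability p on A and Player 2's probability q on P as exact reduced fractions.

P1 indiff ⇒ q·0+(1-q)·6 = q·1+(1-q)·3 ⇒ q(-1) = (1-q)(-3) ⇒ q = 3/4
P2 indiff ⇒ p·9+(1-p)·0 = p·7+(1-p)·1 ⇒ p(2) = (1-p)(1) ⇒ p = 1/3

p=1/3, q=3/4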